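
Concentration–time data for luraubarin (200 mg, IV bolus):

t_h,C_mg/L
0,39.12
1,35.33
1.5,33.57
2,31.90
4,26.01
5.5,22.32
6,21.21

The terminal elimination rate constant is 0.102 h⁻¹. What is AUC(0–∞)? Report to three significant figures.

AUC = 384 mg/L·h

Trapezoidal AUC_0→6:
  [0→1]: (39.12+35.33)/2 × 1 = 37.225
  [1→1.5]: (35.33+33.57)/2 × 0.5 = 17.225
  [1.5→2]: (33.57+31.90)/2 × 0.5 = 16.3675
  [2→4]: (31.90+26.01)/2 × 2 = 57.91
  [4→5.5]: (26.01+22.32)/2 × 1.5 = 36.2475
  [5.5→6]: (22.32+21.21)/2 × 0.5 = 10.8825
  Sum = 175.8575 mg/L·h
Extrapolated tail: C_last / k_e = 21.21 / 0.102 = 207.941
AUC_0→∞ = 175.8575 + 207.941 = 383.7985 mg/L·h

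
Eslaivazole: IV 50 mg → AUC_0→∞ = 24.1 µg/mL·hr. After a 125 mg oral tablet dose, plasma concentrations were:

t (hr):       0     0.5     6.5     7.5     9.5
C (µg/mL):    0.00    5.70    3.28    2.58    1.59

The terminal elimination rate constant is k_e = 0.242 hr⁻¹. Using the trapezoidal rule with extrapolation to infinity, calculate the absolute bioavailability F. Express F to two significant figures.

Trapezoidal AUC_0→9.5 (oral tablet):
  [0→0.5]: (0.00+5.70)/2 × 0.5 = 1.425
  [0.5→6.5]: (5.70+3.28)/2 × 6 = 26.94
  [6.5→7.5]: (3.28+2.58)/2 × 1 = 2.93
  [7.5→9.5]: (2.58+1.59)/2 × 2 = 4.17
  Sum = 35.465 µg/mL·hr
Tail: C_last/k_e = 1.59/0.242 = 6.570
AUC_0→∞ (oral tablet) = 35.465 + 6.570 = 42.035 µg/mL·hr
F = (AUC_ev/D_ev)/(AUC_iv/D_iv) = (42.035/125)/(24.1/50) = 0.33628/0.482 = 0.6977

F = 0.70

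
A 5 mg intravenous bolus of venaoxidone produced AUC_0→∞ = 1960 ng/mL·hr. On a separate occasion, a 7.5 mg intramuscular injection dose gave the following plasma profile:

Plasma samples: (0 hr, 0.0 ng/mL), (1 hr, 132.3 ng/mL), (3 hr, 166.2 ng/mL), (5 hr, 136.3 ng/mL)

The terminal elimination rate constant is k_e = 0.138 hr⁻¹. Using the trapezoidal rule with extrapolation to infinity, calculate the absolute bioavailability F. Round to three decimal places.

F = 0.563

Trapezoidal AUC_0→5 (intramuscular injection):
  [0→1]: (0.0+132.3)/2 × 1 = 66.15
  [1→3]: (132.3+166.2)/2 × 2 = 298.5
  [3→5]: (166.2+136.3)/2 × 2 = 302.5
  Sum = 667.15 ng/mL·hr
Tail: C_last/k_e = 136.3/0.138 = 987.681
AUC_0→∞ (intramuscular injection) = 667.15 + 987.681 = 1654.831 ng/mL·hr
F = (AUC_ev/D_ev)/(AUC_iv/D_iv) = (1654.831/7.5)/(1960/5) = 220.644/392 = 0.5629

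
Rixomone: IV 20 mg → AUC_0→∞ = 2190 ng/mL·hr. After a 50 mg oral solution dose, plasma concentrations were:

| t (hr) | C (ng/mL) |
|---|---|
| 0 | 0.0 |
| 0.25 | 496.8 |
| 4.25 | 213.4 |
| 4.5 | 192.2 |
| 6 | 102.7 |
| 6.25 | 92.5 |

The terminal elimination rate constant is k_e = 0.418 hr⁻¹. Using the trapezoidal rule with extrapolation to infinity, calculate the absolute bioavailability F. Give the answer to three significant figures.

F = 0.365

Trapezoidal AUC_0→6.25 (oral solution):
  [0→0.25]: (0.0+496.8)/2 × 0.25 = 62.1
  [0.25→4.25]: (496.8+213.4)/2 × 4 = 1420.4
  [4.25→4.5]: (213.4+192.2)/2 × 0.25 = 50.7
  [4.5→6]: (192.2+102.7)/2 × 1.5 = 221.175
  [6→6.25]: (102.7+92.5)/2 × 0.25 = 24.4
  Sum = 1778.775 ng/mL·hr
Tail: C_last/k_e = 92.5/0.418 = 221.292
AUC_0→∞ (oral solution) = 1778.775 + 221.292 = 2000.067 ng/mL·hr
F = (AUC_ev/D_ev)/(AUC_iv/D_iv) = (2000.067/50)/(2190/20) = 40.00134/109.5 = 0.3653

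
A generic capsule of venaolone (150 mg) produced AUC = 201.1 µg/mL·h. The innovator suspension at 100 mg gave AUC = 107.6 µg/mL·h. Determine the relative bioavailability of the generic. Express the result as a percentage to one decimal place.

F_rel = (AUC_test/D_test) / (AUC_ref/D_ref)
      = (201.1/150) / (107.6/100)
      = 1.34067 / 1.076 = 1.2460 = 124.60%

F_rel = 124.6%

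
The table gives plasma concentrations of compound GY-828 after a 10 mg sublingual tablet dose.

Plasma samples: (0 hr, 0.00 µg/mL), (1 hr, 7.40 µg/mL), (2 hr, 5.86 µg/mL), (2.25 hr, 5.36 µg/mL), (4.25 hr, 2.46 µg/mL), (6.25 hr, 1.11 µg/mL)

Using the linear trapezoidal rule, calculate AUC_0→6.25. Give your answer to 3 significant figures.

Trapezoidal AUC_0→6.25:
  [0→1]: (0.00+7.40)/2 × 1 = 3.7
  [1→2]: (7.40+5.86)/2 × 1 = 6.63
  [2→2.25]: (5.86+5.36)/2 × 0.25 = 1.4025
  [2.25→4.25]: (5.36+2.46)/2 × 2 = 7.82
  [4.25→6.25]: (2.46+1.11)/2 × 2 = 3.57
  Sum = 23.1225 µg/mL·hr

AUC = 23.1 µg/mL·hr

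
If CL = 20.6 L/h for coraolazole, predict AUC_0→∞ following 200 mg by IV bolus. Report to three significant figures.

AUC_0→∞ = Dose_iv / CL
        = 200 / 20.6 = 9.70874 mg/L·h

AUC = 9.71 mg/L·h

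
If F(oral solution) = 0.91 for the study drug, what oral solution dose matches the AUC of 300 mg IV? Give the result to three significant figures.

For equal systemic exposure: F × D_ev = D_iv
D_ev = D_iv / F = 300 / 0.91 = 329.67 mg

D_oral = 330 mg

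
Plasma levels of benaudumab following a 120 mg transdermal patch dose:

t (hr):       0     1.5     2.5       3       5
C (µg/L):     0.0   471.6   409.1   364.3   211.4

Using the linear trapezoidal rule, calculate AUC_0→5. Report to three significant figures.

Trapezoidal AUC_0→5:
  [0→1.5]: (0.0+471.6)/2 × 1.5 = 353.7
  [1.5→2.5]: (471.6+409.1)/2 × 1 = 440.35
  [2.5→3]: (409.1+364.3)/2 × 0.5 = 193.35
  [3→5]: (364.3+211.4)/2 × 2 = 575.7
  Sum = 1563.1 µg/L·hr

AUC = 1560 µg/L·hr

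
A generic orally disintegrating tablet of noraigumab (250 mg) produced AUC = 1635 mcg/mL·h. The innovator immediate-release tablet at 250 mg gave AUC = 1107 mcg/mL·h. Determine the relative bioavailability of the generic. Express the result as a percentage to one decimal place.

F_rel = 147.7%

F_rel = (AUC_test/D_test) / (AUC_ref/D_ref)
      = (1635/250) / (1107/250)
      = 6.54 / 4.428 = 1.4770 = 147.70%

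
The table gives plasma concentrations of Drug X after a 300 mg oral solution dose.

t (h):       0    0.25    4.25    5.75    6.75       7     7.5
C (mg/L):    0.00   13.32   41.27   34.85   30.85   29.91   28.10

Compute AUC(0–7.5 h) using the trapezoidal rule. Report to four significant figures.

AUC = 222.9 mg/L·h

Trapezoidal AUC_0→7.5:
  [0→0.25]: (0.00+13.32)/2 × 0.25 = 1.665
  [0.25→4.25]: (13.32+41.27)/2 × 4 = 109.18
  [4.25→5.75]: (41.27+34.85)/2 × 1.5 = 57.09
  [5.75→6.75]: (34.85+30.85)/2 × 1 = 32.85
  [6.75→7]: (30.85+29.91)/2 × 0.25 = 7.595
  [7→7.5]: (29.91+28.10)/2 × 0.5 = 14.5025
  Sum = 222.8825 mg/L·h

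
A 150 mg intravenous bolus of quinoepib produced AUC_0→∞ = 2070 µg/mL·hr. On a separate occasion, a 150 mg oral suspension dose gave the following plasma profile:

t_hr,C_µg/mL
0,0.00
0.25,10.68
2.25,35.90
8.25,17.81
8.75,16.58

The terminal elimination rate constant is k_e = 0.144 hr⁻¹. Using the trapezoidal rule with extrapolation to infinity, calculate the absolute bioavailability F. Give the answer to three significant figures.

F = 0.161

Trapezoidal AUC_0→8.75 (oral suspension):
  [0→0.25]: (0.00+10.68)/2 × 0.25 = 1.335
  [0.25→2.25]: (10.68+35.90)/2 × 2 = 46.58
  [2.25→8.25]: (35.90+17.81)/2 × 6 = 161.13
  [8.25→8.75]: (17.81+16.58)/2 × 0.5 = 8.5975
  Sum = 217.6425 µg/mL·hr
Tail: C_last/k_e = 16.58/0.144 = 115.139
AUC_0→∞ (oral suspension) = 217.6425 + 115.139 = 332.7815 µg/mL·hr
F = (AUC_ev/D_ev)/(AUC_iv/D_iv) = (332.7815/150)/(2070/150) = 2.21854/13.8 = 0.1608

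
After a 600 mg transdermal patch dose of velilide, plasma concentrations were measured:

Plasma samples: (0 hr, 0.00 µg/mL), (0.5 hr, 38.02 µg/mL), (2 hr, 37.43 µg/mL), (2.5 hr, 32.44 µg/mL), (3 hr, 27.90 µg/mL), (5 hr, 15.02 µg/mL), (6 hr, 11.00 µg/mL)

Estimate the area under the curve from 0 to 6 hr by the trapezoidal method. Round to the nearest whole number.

AUC = 155 µg/mL·hr

Trapezoidal AUC_0→6:
  [0→0.5]: (0.00+38.02)/2 × 0.5 = 9.505
  [0.5→2]: (38.02+37.43)/2 × 1.5 = 56.5875
  [2→2.5]: (37.43+32.44)/2 × 0.5 = 17.4675
  [2.5→3]: (32.44+27.90)/2 × 0.5 = 15.085
  [3→5]: (27.90+15.02)/2 × 2 = 42.92
  [5→6]: (15.02+11.00)/2 × 1 = 13.01
  Sum = 154.575 µg/mL·hr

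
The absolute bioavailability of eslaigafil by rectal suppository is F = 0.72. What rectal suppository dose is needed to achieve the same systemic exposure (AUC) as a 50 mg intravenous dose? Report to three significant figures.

For equal systemic exposure: F × D_ev = D_iv
D_ev = D_iv / F = 50 / 0.72 = 69.4444 mg

D_rectal = 69.4 mg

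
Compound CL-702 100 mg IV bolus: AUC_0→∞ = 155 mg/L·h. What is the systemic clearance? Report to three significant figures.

CL = 0.645 L/h

CL = Dose_iv / AUC_0→∞
   = 100 / 155 = 0.645161 L/h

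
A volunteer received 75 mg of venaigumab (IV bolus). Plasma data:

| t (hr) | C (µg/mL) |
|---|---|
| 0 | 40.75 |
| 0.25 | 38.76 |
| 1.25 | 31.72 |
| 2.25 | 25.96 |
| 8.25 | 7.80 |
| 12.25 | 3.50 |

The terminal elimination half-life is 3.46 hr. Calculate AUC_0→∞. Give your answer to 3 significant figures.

AUC = 215 µg/mL·hr

Trapezoidal AUC_0→12.25:
  [0→0.25]: (40.75+38.76)/2 × 0.25 = 9.93875
  [0.25→1.25]: (38.76+31.72)/2 × 1 = 35.24
  [1.25→2.25]: (31.72+25.96)/2 × 1 = 28.84
  [2.25→8.25]: (25.96+7.80)/2 × 6 = 101.28
  [8.25→12.25]: (7.80+3.50)/2 × 4 = 22.6
  Sum = 197.89875 µg/mL·hr
k_e = ln2 / t½ = 0.693147 / 3.46 = 0.2003 hr^-1
Extrapolated tail: C_last / k_e = 3.50 / 0.2003 = 17.474
AUC_0→∞ = 197.89875 + 17.474 = 215.37275 µg/mL·hr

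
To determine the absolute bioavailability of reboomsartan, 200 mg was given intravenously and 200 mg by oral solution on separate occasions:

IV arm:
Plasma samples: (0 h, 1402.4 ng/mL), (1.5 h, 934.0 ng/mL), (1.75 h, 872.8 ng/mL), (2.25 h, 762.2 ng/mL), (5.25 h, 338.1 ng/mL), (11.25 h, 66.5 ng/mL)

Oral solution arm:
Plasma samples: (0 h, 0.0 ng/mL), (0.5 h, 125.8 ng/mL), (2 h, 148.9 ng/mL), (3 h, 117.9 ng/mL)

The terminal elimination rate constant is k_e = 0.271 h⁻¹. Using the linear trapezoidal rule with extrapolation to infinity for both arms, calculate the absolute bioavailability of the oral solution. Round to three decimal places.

F = 0.147

Trapezoidal AUC_0→11.25 (IV):
  [0→1.5]: (1402.4+934.0)/2 × 1.5 = 1752.3
  [1.5→1.75]: (934.0+872.8)/2 × 0.25 = 225.85
  [1.75→2.25]: (872.8+762.2)/2 × 0.5 = 408.75
  [2.25→5.25]: (762.2+338.1)/2 × 3 = 1650.45
  [5.25→11.25]: (338.1+66.5)/2 × 6 = 1213.8
  Sum = 5251.15 ng/mL·h
IV tail: 66.5/0.271 = 245.387; AUC_iv,0→∞ = 5251.15 + 245.387 = 5496.537 ng/mL·h
Trapezoidal AUC_0→3 (oral solution):
  [0→0.5]: (0.0+125.8)/2 × 0.5 = 31.45
  [0.5→2]: (125.8+148.9)/2 × 1.5 = 206.025
  [2→3]: (148.9+117.9)/2 × 1 = 133.4
  Sum = 370.875 ng/mL·h
oral solution tail: 117.9/0.271 = 435.055; AUC_ev,0→∞ = 370.875 + 435.055 = 805.93 ng/mL·h
F = (AUC_ev/D_ev)/(AUC_iv/D_iv) = (805.93/200)/(5496.537/200) = 4.02965/27.482685 = 0.1466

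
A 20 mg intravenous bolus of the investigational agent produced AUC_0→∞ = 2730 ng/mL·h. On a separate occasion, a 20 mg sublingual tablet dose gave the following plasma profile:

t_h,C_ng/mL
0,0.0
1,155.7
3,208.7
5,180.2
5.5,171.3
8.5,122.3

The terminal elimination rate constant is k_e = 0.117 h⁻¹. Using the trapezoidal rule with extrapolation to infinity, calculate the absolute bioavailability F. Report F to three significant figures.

F = 0.881

Trapezoidal AUC_0→8.5 (sublingual tablet):
  [0→1]: (0.0+155.7)/2 × 1 = 77.85
  [1→3]: (155.7+208.7)/2 × 2 = 364.4
  [3→5]: (208.7+180.2)/2 × 2 = 388.9
  [5→5.5]: (180.2+171.3)/2 × 0.5 = 87.875
  [5.5→8.5]: (171.3+122.3)/2 × 3 = 440.4
  Sum = 1359.425 ng/mL·h
Tail: C_last/k_e = 122.3/0.117 = 1045.299
AUC_0→∞ (sublingual tablet) = 1359.425 + 1045.299 = 2404.724 ng/mL·h
F = (AUC_ev/D_ev)/(AUC_iv/D_iv) = (2404.724/20)/(2730/20) = 120.2362/136.5 = 0.8809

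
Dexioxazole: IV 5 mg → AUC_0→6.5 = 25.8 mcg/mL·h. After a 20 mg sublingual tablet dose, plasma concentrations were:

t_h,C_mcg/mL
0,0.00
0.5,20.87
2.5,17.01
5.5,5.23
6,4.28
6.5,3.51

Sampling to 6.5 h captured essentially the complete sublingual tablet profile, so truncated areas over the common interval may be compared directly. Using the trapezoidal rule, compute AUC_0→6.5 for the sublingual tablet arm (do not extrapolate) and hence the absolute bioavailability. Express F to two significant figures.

Trapezoidal AUC_0→6.5 (sublingual tablet):
  [0→0.5]: (0.00+20.87)/2 × 0.5 = 5.2175
  [0.5→2.5]: (20.87+17.01)/2 × 2 = 37.88
  [2.5→5.5]: (17.01+5.23)/2 × 3 = 33.36
  [5.5→6]: (5.23+4.28)/2 × 0.5 = 2.3775
  [6→6.5]: (4.28+3.51)/2 × 0.5 = 1.9475
  Sum = 80.7825 mcg/mL·h
F = (AUC_ev/D_ev)/(AUC_iv/D_iv) = (80.7825/20)/(25.8/5) = 4.039125/5.16 = 0.7828

F = 0.78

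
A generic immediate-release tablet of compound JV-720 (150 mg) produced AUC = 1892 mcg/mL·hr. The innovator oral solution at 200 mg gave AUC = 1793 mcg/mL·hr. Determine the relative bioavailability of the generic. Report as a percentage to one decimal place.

F_rel = (AUC_test/D_test) / (AUC_ref/D_ref)
      = (1892/150) / (1793/200)
      = 12.6133 / 8.965 = 1.4069 = 140.69%

F_rel = 140.7%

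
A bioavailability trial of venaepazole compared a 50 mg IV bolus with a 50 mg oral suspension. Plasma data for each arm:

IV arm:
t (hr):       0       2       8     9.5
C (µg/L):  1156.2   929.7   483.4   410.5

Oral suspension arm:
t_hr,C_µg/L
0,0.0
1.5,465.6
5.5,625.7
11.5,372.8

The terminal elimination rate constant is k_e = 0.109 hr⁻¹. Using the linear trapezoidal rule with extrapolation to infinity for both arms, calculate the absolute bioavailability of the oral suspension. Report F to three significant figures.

F = 0.831

Trapezoidal AUC_0→9.5 (IV):
  [0→2]: (1156.2+929.7)/2 × 2 = 2085.9
  [2→8]: (929.7+483.4)/2 × 6 = 4239.3
  [8→9.5]: (483.4+410.5)/2 × 1.5 = 670.425
  Sum = 6995.625 µg/L·hr
IV tail: 410.5/0.109 = 3766.055; AUC_iv,0→∞ = 6995.625 + 3766.055 = 10761.68 µg/L·hr
Trapezoidal AUC_0→11.5 (oral suspension):
  [0→1.5]: (0.0+465.6)/2 × 1.5 = 349.2
  [1.5→5.5]: (465.6+625.7)/2 × 4 = 2182.6
  [5.5→11.5]: (625.7+372.8)/2 × 6 = 2995.5
  Sum = 5527.3 µg/L·hr
oral suspension tail: 372.8/0.109 = 3420.183; AUC_ev,0→∞ = 5527.3 + 3420.183 = 8947.483 µg/L·hr
F = (AUC_ev/D_ev)/(AUC_iv/D_iv) = (8947.483/50)/(10761.68/50) = 178.94966/215.2336 = 0.8314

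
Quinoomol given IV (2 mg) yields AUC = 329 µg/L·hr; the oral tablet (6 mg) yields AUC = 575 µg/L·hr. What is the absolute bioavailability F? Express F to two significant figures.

F = 0.58

F = (AUC_ev / D_ev) / (AUC_iv / D_iv)
  = (575/6) / (329/2)
  = 95.8333 / 164.5 = 0.5826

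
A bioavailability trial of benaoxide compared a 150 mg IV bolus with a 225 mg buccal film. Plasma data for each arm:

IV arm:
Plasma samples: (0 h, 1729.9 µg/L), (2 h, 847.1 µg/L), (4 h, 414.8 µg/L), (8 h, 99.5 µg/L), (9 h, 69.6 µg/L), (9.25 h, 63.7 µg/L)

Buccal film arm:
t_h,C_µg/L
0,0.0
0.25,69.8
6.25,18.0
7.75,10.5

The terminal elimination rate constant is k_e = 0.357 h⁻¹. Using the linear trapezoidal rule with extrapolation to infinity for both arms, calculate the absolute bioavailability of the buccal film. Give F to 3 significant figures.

Trapezoidal AUC_0→9.25 (IV):
  [0→2]: (1729.9+847.1)/2 × 2 = 2577.0
  [2→4]: (847.1+414.8)/2 × 2 = 1261.9
  [4→8]: (414.8+99.5)/2 × 4 = 1028.6
  [8→9]: (99.5+69.6)/2 × 1 = 84.55
  [9→9.25]: (69.6+63.7)/2 × 0.25 = 16.6625
  Sum = 4968.7125 µg/L·h
IV tail: 63.7/0.357 = 178.431; AUC_iv,0→∞ = 4968.7125 + 178.431 = 5147.1435 µg/L·h
Trapezoidal AUC_0→7.75 (buccal film):
  [0→0.25]: (0.0+69.8)/2 × 0.25 = 8.725
  [0.25→6.25]: (69.8+18.0)/2 × 6 = 263.4
  [6.25→7.75]: (18.0+10.5)/2 × 1.5 = 21.375
  Sum = 293.5 µg/L·h
buccal film tail: 10.5/0.357 = 29.412; AUC_ev,0→∞ = 293.5 + 29.412 = 322.912 µg/L·h
F = (AUC_ev/D_ev)/(AUC_iv/D_iv) = (322.912/225)/(5147.1435/150) = 1.43516/34.31429 = 0.0418

F = 0.0418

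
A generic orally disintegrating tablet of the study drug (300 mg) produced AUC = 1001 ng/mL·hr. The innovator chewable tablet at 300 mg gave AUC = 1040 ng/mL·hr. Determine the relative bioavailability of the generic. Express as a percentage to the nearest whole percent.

F_rel = (AUC_test/D_test) / (AUC_ref/D_ref)
      = (1001/300) / (1040/300)
      = 3.33667 / 3.46667 = 0.9625 = 96.25%

F_rel = 96%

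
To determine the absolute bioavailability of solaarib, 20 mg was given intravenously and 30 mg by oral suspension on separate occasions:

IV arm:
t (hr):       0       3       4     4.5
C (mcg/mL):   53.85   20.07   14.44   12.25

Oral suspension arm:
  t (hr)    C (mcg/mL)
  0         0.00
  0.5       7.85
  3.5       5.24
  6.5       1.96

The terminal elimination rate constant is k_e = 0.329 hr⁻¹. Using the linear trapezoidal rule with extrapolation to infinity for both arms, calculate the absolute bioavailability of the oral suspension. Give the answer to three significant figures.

F = 0.149

Trapezoidal AUC_0→4.5 (IV):
  [0→3]: (53.85+20.07)/2 × 3 = 110.88
  [3→4]: (20.07+14.44)/2 × 1 = 17.255
  [4→4.5]: (14.44+12.25)/2 × 0.5 = 6.6725
  Sum = 134.8075 mcg/mL·hr
IV tail: 12.25/0.329 = 37.234; AUC_iv,0→∞ = 134.8075 + 37.234 = 172.0415 mcg/mL·hr
Trapezoidal AUC_0→6.5 (oral suspension):
  [0→0.5]: (0.00+7.85)/2 × 0.5 = 1.9625
  [0.5→3.5]: (7.85+5.24)/2 × 3 = 19.635
  [3.5→6.5]: (5.24+1.96)/2 × 3 = 10.8
  Sum = 32.3975 mcg/mL·hr
oral suspension tail: 1.96/0.329 = 5.957; AUC_ev,0→∞ = 32.3975 + 5.957 = 38.3545 mcg/mL·hr
F = (AUC_ev/D_ev)/(AUC_iv/D_iv) = (38.3545/30)/(172.0415/20) = 1.27848/8.602075 = 0.1486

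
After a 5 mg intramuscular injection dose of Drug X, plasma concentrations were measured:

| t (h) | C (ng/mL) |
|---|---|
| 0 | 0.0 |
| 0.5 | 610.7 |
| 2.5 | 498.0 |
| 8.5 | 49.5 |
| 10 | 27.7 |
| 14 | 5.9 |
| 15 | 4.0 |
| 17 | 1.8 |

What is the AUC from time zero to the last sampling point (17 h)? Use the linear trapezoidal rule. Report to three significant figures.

AUC = 3040 ng/mL·h

Trapezoidal AUC_0→17:
  [0→0.5]: (0.0+610.7)/2 × 0.5 = 152.675
  [0.5→2.5]: (610.7+498.0)/2 × 2 = 1108.7
  [2.5→8.5]: (498.0+49.5)/2 × 6 = 1642.5
  [8.5→10]: (49.5+27.7)/2 × 1.5 = 57.9
  [10→14]: (27.7+5.9)/2 × 4 = 67.2
  [14→15]: (5.9+4.0)/2 × 1 = 4.95
  [15→17]: (4.0+1.8)/2 × 2 = 5.8
  Sum = 3039.725 ng/mL·h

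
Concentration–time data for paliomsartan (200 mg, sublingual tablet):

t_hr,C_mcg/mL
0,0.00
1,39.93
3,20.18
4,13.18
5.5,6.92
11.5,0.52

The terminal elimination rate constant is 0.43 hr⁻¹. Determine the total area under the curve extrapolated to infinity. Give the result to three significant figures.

AUC = 135 mcg/mL·hr

Trapezoidal AUC_0→11.5:
  [0→1]: (0.00+39.93)/2 × 1 = 19.965
  [1→3]: (39.93+20.18)/2 × 2 = 60.11
  [3→4]: (20.18+13.18)/2 × 1 = 16.68
  [4→5.5]: (13.18+6.92)/2 × 1.5 = 15.075
  [5.5→11.5]: (6.92+0.52)/2 × 6 = 22.32
  Sum = 134.15 mcg/mL·hr
Extrapolated tail: C_last / k_e = 0.52 / 0.43 = 1.209
AUC_0→∞ = 134.15 + 1.209 = 135.359 mcg/mL·hr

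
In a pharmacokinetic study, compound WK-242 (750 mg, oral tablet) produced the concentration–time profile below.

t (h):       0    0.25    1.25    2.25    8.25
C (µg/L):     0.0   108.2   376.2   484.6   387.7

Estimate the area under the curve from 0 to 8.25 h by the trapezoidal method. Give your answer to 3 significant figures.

Trapezoidal AUC_0→8.25:
  [0→0.25]: (0.0+108.2)/2 × 0.25 = 13.525
  [0.25→1.25]: (108.2+376.2)/2 × 1 = 242.2
  [1.25→2.25]: (376.2+484.6)/2 × 1 = 430.4
  [2.25→8.25]: (484.6+387.7)/2 × 6 = 2616.9
  Sum = 3303.025 µg/L·h

AUC = 3300 µg/L·h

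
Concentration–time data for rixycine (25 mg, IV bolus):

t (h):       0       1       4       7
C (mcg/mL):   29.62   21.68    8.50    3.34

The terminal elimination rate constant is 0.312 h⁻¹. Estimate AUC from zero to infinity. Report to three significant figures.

Trapezoidal AUC_0→7:
  [0→1]: (29.62+21.68)/2 × 1 = 25.65
  [1→4]: (21.68+8.50)/2 × 3 = 45.27
  [4→7]: (8.50+3.34)/2 × 3 = 17.76
  Sum = 88.68 mcg/mL·h
Extrapolated tail: C_last / k_e = 3.34 / 0.312 = 10.705
AUC_0→∞ = 88.68 + 10.705 = 99.385 mcg/mL·h

AUC = 99.4 mcg/mL·h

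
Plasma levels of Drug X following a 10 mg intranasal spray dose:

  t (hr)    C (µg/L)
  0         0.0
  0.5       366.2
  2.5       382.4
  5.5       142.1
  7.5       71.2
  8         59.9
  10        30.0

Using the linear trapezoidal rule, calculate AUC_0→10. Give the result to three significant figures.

AUC = 1960 µg/L·hr

Trapezoidal AUC_0→10:
  [0→0.5]: (0.0+366.2)/2 × 0.5 = 91.55
  [0.5→2.5]: (366.2+382.4)/2 × 2 = 748.6
  [2.5→5.5]: (382.4+142.1)/2 × 3 = 786.75
  [5.5→7.5]: (142.1+71.2)/2 × 2 = 213.3
  [7.5→8]: (71.2+59.9)/2 × 0.5 = 32.775
  [8→10]: (59.9+30.0)/2 × 2 = 89.9
  Sum = 1962.875 µg/L·hr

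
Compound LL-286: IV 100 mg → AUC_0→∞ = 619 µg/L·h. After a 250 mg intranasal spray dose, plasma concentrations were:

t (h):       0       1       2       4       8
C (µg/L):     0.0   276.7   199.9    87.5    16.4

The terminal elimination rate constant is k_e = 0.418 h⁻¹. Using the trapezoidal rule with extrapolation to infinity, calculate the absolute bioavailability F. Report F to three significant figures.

Trapezoidal AUC_0→8 (intranasal spray):
  [0→1]: (0.0+276.7)/2 × 1 = 138.35
  [1→2]: (276.7+199.9)/2 × 1 = 238.3
  [2→4]: (199.9+87.5)/2 × 2 = 287.4
  [4→8]: (87.5+16.4)/2 × 4 = 207.8
  Sum = 871.85 µg/L·h
Tail: C_last/k_e = 16.4/0.418 = 39.234
AUC_0→∞ (intranasal spray) = 871.85 + 39.234 = 911.084 µg/L·h
F = (AUC_ev/D_ev)/(AUC_iv/D_iv) = (911.084/250)/(619/100) = 3.644336/6.19 = 0.5887

F = 0.589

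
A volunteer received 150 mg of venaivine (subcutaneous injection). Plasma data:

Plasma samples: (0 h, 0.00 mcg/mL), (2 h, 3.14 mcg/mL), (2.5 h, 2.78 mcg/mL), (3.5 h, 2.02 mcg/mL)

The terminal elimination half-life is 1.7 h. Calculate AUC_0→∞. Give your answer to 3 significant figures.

Trapezoidal AUC_0→3.5:
  [0→2]: (0.00+3.14)/2 × 2 = 3.14
  [2→2.5]: (3.14+2.78)/2 × 0.5 = 1.48
  [2.5→3.5]: (2.78+2.02)/2 × 1 = 2.4
  Sum = 7.02 mcg/mL·h
k_e = ln2 / t½ = 0.693147 / 1.7 = 0.4077 h^-1
Extrapolated tail: C_last / k_e = 2.02 / 0.4077 = 4.955
AUC_0→∞ = 7.02 + 4.955 = 11.975 mcg/mL·h

AUC = 12.0 mcg/mL·h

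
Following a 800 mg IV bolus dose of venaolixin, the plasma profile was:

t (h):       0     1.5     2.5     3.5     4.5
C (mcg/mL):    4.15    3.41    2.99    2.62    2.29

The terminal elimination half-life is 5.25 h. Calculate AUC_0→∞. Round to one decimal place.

AUC = 31.5 mcg/mL·h

Trapezoidal AUC_0→4.5:
  [0→1.5]: (4.15+3.41)/2 × 1.5 = 5.67
  [1.5→2.5]: (3.41+2.99)/2 × 1 = 3.2
  [2.5→3.5]: (2.99+2.62)/2 × 1 = 2.805
  [3.5→4.5]: (2.62+2.29)/2 × 1 = 2.455
  Sum = 14.13 mcg/mL·h
k_e = ln2 / t½ = 0.693147 / 5.25 = 0.1320 h^-1
Extrapolated tail: C_last / k_e = 2.29 / 0.132 = 17.348
AUC_0→∞ = 14.13 + 17.348 = 31.478 mcg/mL·h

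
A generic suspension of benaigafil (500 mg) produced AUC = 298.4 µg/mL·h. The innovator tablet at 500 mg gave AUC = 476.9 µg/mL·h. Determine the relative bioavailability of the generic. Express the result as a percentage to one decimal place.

F_rel = 62.6%

F_rel = (AUC_test/D_test) / (AUC_ref/D_ref)
      = (298.4/500) / (476.9/500)
      = 0.5968 / 0.9538 = 0.6257 = 62.57%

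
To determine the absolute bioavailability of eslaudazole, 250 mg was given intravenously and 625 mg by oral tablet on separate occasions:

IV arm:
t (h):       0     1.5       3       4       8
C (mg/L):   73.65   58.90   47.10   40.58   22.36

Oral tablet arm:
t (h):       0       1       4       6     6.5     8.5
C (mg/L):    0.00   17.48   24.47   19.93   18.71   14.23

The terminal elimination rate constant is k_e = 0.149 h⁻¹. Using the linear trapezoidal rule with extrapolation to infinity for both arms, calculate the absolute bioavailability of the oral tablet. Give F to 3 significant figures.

Trapezoidal AUC_0→8 (IV):
  [0→1.5]: (73.65+58.90)/2 × 1.5 = 99.4125
  [1.5→3]: (58.90+47.10)/2 × 1.5 = 79.5
  [3→4]: (47.10+40.58)/2 × 1 = 43.84
  [4→8]: (40.58+22.36)/2 × 4 = 125.88
  Sum = 348.6325 mg/L·h
IV tail: 22.36/0.149 = 150.067; AUC_iv,0→∞ = 348.6325 + 150.067 = 498.6995 mg/L·h
Trapezoidal AUC_0→8.5 (oral tablet):
  [0→1]: (0.00+17.48)/2 × 1 = 8.74
  [1→4]: (17.48+24.47)/2 × 3 = 62.925
  [4→6]: (24.47+19.93)/2 × 2 = 44.4
  [6→6.5]: (19.93+18.71)/2 × 0.5 = 9.66
  [6.5→8.5]: (18.71+14.23)/2 × 2 = 32.94
  Sum = 158.665 mg/L·h
oral tablet tail: 14.23/0.149 = 95.503; AUC_ev,0→∞ = 158.665 + 95.503 = 254.168 mg/L·h
F = (AUC_ev/D_ev)/(AUC_iv/D_iv) = (254.168/625)/(498.6995/250) = 0.4066688/1.994798 = 0.2039

F = 0.204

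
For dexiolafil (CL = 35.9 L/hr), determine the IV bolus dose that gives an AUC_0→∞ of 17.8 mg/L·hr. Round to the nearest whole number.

Dose = 639 mg

Dose_iv = CL × AUC_0→∞
     = 35.9 × 17.8 = 639.02 mg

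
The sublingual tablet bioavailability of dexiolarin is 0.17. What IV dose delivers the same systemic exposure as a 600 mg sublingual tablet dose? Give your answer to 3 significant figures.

Systemic exposure from an extravascular dose = F × D_ev, so the equivalent IV dose is F × D_ev.
D_iv = F × D_ev = 0.17 × 600 = 102 mg

D_iv = 102 mg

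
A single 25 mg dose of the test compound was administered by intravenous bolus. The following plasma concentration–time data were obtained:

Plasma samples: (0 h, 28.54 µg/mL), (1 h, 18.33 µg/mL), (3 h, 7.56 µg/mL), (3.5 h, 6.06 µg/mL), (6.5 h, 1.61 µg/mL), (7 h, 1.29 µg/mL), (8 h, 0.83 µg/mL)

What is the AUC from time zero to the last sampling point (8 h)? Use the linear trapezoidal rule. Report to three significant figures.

AUC = 66.0 µg/mL·h

Trapezoidal AUC_0→8:
  [0→1]: (28.54+18.33)/2 × 1 = 23.435
  [1→3]: (18.33+7.56)/2 × 2 = 25.89
  [3→3.5]: (7.56+6.06)/2 × 0.5 = 3.405
  [3.5→6.5]: (6.06+1.61)/2 × 3 = 11.505
  [6.5→7]: (1.61+1.29)/2 × 0.5 = 0.725
  [7→8]: (1.29+0.83)/2 × 1 = 1.06
  Sum = 66.02 µg/mL·h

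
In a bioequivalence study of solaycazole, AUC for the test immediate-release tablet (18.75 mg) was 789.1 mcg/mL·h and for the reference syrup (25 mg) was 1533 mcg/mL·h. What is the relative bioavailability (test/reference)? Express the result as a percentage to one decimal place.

F_rel = 68.6%

F_rel = (AUC_test/D_test) / (AUC_ref/D_ref)
      = (789.1/18.75) / (1533/25)
      = 42.0853 / 61.32 = 0.6863 = 68.63%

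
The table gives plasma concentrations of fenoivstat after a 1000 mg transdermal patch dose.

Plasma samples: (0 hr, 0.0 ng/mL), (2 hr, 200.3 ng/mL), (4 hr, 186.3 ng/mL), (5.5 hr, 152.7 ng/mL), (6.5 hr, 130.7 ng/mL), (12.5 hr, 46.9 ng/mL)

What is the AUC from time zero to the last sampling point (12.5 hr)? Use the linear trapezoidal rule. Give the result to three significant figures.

AUC = 1520 ng/mL·hr

Trapezoidal AUC_0→12.5:
  [0→2]: (0.0+200.3)/2 × 2 = 200.3
  [2→4]: (200.3+186.3)/2 × 2 = 386.6
  [4→5.5]: (186.3+152.7)/2 × 1.5 = 254.25
  [5.5→6.5]: (152.7+130.7)/2 × 1 = 141.7
  [6.5→12.5]: (130.7+46.9)/2 × 6 = 532.8
  Sum = 1515.65 ng/mL·hr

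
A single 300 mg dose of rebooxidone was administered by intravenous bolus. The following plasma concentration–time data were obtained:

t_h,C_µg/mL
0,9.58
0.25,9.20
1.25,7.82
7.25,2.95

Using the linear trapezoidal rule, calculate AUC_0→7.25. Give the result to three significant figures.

AUC = 43.2 µg/mL·h

Trapezoidal AUC_0→7.25:
  [0→0.25]: (9.58+9.20)/2 × 0.25 = 2.3475
  [0.25→1.25]: (9.20+7.82)/2 × 1 = 8.51
  [1.25→7.25]: (7.82+2.95)/2 × 6 = 32.31
  Sum = 43.1675 µg/mL·h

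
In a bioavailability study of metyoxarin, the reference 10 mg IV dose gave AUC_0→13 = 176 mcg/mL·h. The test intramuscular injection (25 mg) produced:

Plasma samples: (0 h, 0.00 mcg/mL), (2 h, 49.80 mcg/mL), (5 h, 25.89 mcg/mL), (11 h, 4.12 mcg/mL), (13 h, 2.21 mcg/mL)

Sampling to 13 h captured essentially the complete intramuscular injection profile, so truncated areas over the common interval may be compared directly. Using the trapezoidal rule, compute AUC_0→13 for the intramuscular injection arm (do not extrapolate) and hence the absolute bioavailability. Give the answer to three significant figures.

Trapezoidal AUC_0→13 (intramuscular injection):
  [0→2]: (0.00+49.80)/2 × 2 = 49.8
  [2→5]: (49.80+25.89)/2 × 3 = 113.535
  [5→11]: (25.89+4.12)/2 × 6 = 90.03
  [11→13]: (4.12+2.21)/2 × 2 = 6.33
  Sum = 259.695 mcg/mL·h
F = (AUC_ev/D_ev)/(AUC_iv/D_iv) = (259.695/25)/(176/10) = 10.3878/17.6 = 0.5902

F = 0.590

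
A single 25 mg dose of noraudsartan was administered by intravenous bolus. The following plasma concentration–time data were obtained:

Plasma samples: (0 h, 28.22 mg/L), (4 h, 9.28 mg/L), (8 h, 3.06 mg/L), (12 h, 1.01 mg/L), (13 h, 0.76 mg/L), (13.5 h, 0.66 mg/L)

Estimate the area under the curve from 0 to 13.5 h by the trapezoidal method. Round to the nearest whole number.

Trapezoidal AUC_0→13.5:
  [0→4]: (28.22+9.28)/2 × 4 = 75.0
  [4→8]: (9.28+3.06)/2 × 4 = 24.68
  [8→12]: (3.06+1.01)/2 × 4 = 8.14
  [12→13]: (1.01+0.76)/2 × 1 = 0.885
  [13→13.5]: (0.76+0.66)/2 × 0.5 = 0.355
  Sum = 109.06 mg/L·h

AUC = 109 mg/L·h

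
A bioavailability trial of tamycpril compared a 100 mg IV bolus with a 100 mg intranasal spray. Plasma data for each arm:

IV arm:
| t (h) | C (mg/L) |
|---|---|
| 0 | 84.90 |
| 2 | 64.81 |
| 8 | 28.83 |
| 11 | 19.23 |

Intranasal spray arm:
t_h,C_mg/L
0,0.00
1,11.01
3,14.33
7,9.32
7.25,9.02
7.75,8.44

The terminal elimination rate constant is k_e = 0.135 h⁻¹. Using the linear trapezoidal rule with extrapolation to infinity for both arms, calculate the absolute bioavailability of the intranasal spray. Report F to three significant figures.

F = 0.228

Trapezoidal AUC_0→11 (IV):
  [0→2]: (84.90+64.81)/2 × 2 = 149.71
  [2→8]: (64.81+28.83)/2 × 6 = 280.92
  [8→11]: (28.83+19.23)/2 × 3 = 72.09
  Sum = 502.72 mg/L·h
IV tail: 19.23/0.135 = 142.444; AUC_iv,0→∞ = 502.72 + 142.444 = 645.164 mg/L·h
Trapezoidal AUC_0→7.75 (intranasal spray):
  [0→1]: (0.00+11.01)/2 × 1 = 5.505
  [1→3]: (11.01+14.33)/2 × 2 = 25.34
  [3→7]: (14.33+9.32)/2 × 4 = 47.3
  [7→7.25]: (9.32+9.02)/2 × 0.25 = 2.2925
  [7.25→7.75]: (9.02+8.44)/2 × 0.5 = 4.365
  Sum = 84.8025 mg/L·h
intranasal spray tail: 8.44/0.135 = 62.519; AUC_ev,0→∞ = 84.8025 + 62.519 = 147.3215 mg/L·h
F = (AUC_ev/D_ev)/(AUC_iv/D_iv) = (147.3215/100)/(645.164/100) = 1.473215/6.45164 = 0.2283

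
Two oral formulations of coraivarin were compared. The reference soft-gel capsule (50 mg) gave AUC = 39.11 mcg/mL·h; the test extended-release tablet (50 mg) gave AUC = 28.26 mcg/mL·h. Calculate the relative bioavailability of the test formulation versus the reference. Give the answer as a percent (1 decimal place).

F_rel = 72.3%

F_rel = (AUC_test/D_test) / (AUC_ref/D_ref)
      = (28.26/50) / (39.11/50)
      = 0.5652 / 0.7822 = 0.7226 = 72.26%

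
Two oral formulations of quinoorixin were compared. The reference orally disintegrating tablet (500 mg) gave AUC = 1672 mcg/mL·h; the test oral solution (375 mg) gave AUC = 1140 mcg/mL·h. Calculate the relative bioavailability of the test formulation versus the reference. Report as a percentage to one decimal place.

F_rel = (AUC_test/D_test) / (AUC_ref/D_ref)
      = (1140/375) / (1672/500)
      = 3.04 / 3.344 = 0.9091 = 90.91%

F_rel = 90.9%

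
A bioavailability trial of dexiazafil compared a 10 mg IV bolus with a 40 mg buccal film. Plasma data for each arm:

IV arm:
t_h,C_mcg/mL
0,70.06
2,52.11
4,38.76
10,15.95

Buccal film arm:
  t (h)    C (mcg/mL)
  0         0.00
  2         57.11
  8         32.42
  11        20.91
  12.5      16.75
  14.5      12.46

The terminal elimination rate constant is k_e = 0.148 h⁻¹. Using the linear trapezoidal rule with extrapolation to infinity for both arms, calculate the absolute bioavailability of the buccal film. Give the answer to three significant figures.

Trapezoidal AUC_0→10 (IV):
  [0→2]: (70.06+52.11)/2 × 2 = 122.17
  [2→4]: (52.11+38.76)/2 × 2 = 90.87
  [4→10]: (38.76+15.95)/2 × 6 = 164.13
  Sum = 377.17 mcg/mL·h
IV tail: 15.95/0.148 = 107.770; AUC_iv,0→∞ = 377.17 + 107.770 = 484.94 mcg/mL·h
Trapezoidal AUC_0→14.5 (buccal film):
  [0→2]: (0.00+57.11)/2 × 2 = 57.11
  [2→8]: (57.11+32.42)/2 × 6 = 268.59
  [8→11]: (32.42+20.91)/2 × 3 = 79.995
  [11→12.5]: (20.91+16.75)/2 × 1.5 = 28.245
  [12.5→14.5]: (16.75+12.46)/2 × 2 = 29.21
  Sum = 463.15 mcg/mL·h
buccal film tail: 12.46/0.148 = 84.189; AUC_ev,0→∞ = 463.15 + 84.189 = 547.339 mcg/mL·h
F = (AUC_ev/D_ev)/(AUC_iv/D_iv) = (547.339/40)/(484.94/10) = 13.683475/48.494 = 0.2822

F = 0.282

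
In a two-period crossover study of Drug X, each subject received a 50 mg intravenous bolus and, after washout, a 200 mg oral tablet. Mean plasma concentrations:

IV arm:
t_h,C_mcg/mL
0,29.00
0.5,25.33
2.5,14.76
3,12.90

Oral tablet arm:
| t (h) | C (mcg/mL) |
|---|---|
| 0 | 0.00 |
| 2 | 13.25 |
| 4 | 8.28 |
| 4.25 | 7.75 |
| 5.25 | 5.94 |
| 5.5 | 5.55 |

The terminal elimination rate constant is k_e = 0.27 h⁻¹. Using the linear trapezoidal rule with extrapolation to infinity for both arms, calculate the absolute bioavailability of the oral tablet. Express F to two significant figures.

F = 0.15

Trapezoidal AUC_0→3 (IV):
  [0→0.5]: (29.00+25.33)/2 × 0.5 = 13.5825
  [0.5→2.5]: (25.33+14.76)/2 × 2 = 40.09
  [2.5→3]: (14.76+12.90)/2 × 0.5 = 6.915
  Sum = 60.5875 mcg/mL·h
IV tail: 12.90/0.27 = 47.778; AUC_iv,0→∞ = 60.5875 + 47.778 = 108.3655 mcg/mL·h
Trapezoidal AUC_0→5.5 (oral tablet):
  [0→2]: (0.00+13.25)/2 × 2 = 13.25
  [2→4]: (13.25+8.28)/2 × 2 = 21.53
  [4→4.25]: (8.28+7.75)/2 × 0.25 = 2.00375
  [4.25→5.25]: (7.75+5.94)/2 × 1 = 6.845
  [5.25→5.5]: (5.94+5.55)/2 × 0.25 = 1.43625
  Sum = 45.065 mcg/mL·h
oral tablet tail: 5.55/0.27 = 20.556; AUC_ev,0→∞ = 45.065 + 20.556 = 65.621 mcg/mL·h
F = (AUC_ev/D_ev)/(AUC_iv/D_iv) = (65.621/200)/(108.3655/50) = 0.328105/2.16731 = 0.1514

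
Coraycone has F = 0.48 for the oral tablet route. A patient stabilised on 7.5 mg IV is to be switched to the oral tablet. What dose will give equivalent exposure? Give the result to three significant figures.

D_oral = 15.6 mg

For equal systemic exposure: F × D_ev = D_iv
D_ev = D_iv / F = 7.5 / 0.48 = 15.625 mg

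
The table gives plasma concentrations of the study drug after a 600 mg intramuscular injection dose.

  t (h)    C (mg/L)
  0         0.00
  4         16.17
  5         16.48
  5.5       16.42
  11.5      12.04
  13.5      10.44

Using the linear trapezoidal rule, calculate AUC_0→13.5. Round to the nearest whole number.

Trapezoidal AUC_0→13.5:
  [0→4]: (0.00+16.17)/2 × 4 = 32.34
  [4→5]: (16.17+16.48)/2 × 1 = 16.325
  [5→5.5]: (16.48+16.42)/2 × 0.5 = 8.225
  [5.5→11.5]: (16.42+12.04)/2 × 6 = 85.38
  [11.5→13.5]: (12.04+10.44)/2 × 2 = 22.48
  Sum = 164.75 mg/L·h

AUC = 165 mg/L·h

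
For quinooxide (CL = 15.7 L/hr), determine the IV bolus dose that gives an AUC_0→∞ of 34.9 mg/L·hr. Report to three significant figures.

Dose = 548 mg

Dose_iv = CL × AUC_0→∞
     = 15.7 × 34.9 = 547.93 mg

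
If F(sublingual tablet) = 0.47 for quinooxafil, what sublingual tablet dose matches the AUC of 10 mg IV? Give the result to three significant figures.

For equal systemic exposure: F × D_ev = D_iv
D_ev = D_iv / F = 10 / 0.47 = 21.2766 mg

D_sublingual = 21.3 mg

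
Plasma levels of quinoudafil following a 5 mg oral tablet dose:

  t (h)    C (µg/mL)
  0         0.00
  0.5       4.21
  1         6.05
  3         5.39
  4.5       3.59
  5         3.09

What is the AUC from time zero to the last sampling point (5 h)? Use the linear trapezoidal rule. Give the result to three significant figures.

Trapezoidal AUC_0→5:
  [0→0.5]: (0.00+4.21)/2 × 0.5 = 1.0525
  [0.5→1]: (4.21+6.05)/2 × 0.5 = 2.565
  [1→3]: (6.05+5.39)/2 × 2 = 11.44
  [3→4.5]: (5.39+3.59)/2 × 1.5 = 6.735
  [4.5→5]: (3.59+3.09)/2 × 0.5 = 1.67
  Sum = 23.4625 µg/mL·h

AUC = 23.5 µg/mL·h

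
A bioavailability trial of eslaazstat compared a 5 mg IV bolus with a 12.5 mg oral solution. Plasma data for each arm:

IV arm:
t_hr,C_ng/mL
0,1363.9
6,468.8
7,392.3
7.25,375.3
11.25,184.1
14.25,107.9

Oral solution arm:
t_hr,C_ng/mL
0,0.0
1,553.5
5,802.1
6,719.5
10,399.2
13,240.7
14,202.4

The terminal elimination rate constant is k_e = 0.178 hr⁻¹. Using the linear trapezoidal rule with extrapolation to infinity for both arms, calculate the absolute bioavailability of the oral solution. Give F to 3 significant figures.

Trapezoidal AUC_0→14.25 (IV):
  [0→6]: (1363.9+468.8)/2 × 6 = 5498.1
  [6→7]: (468.8+392.3)/2 × 1 = 430.55
  [7→7.25]: (392.3+375.3)/2 × 0.25 = 95.95
  [7.25→11.25]: (375.3+184.1)/2 × 4 = 1118.8
  [11.25→14.25]: (184.1+107.9)/2 × 3 = 438.0
  Sum = 7581.4 ng/mL·hr
IV tail: 107.9/0.178 = 606.180; AUC_iv,0→∞ = 7581.4 + 606.180 = 8187.58 ng/mL·hr
Trapezoidal AUC_0→14 (oral solution):
  [0→1]: (0.0+553.5)/2 × 1 = 276.75
  [1→5]: (553.5+802.1)/2 × 4 = 2711.2
  [5→6]: (802.1+719.5)/2 × 1 = 760.8
  [6→10]: (719.5+399.2)/2 × 4 = 2237.4
  [10→13]: (399.2+240.7)/2 × 3 = 959.85
  [13→14]: (240.7+202.4)/2 × 1 = 221.55
  Sum = 7167.55 ng/mL·hr
oral solution tail: 202.4/0.178 = 1137.079; AUC_ev,0→∞ = 7167.55 + 1137.079 = 8304.629 ng/mL·hr
F = (AUC_ev/D_ev)/(AUC_iv/D_iv) = (8304.629/12.5)/(8187.58/5) = 664.37032/1637.516 = 0.4057

F = 0.406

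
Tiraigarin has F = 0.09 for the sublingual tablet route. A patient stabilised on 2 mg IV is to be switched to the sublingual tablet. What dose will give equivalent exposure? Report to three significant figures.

D_sublingual = 22.2 mg

For equal systemic exposure: F × D_ev = D_iv
D_ev = D_iv / F = 2 / 0.09 = 22.2222 mg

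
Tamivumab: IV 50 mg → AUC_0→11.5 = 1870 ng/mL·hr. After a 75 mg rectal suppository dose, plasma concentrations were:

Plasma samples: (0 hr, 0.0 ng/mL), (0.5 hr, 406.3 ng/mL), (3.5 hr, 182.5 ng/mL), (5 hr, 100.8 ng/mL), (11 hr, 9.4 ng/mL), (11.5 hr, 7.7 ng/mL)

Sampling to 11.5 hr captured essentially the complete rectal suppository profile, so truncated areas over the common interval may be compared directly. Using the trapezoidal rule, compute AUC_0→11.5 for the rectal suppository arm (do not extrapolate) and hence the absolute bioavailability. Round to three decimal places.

Trapezoidal AUC_0→11.5 (rectal suppository):
  [0→0.5]: (0.0+406.3)/2 × 0.5 = 101.575
  [0.5→3.5]: (406.3+182.5)/2 × 3 = 883.2
  [3.5→5]: (182.5+100.8)/2 × 1.5 = 212.475
  [5→11]: (100.8+9.4)/2 × 6 = 330.6
  [11→11.5]: (9.4+7.7)/2 × 0.5 = 4.275
  Sum = 1532.125 ng/mL·hr
F = (AUC_ev/D_ev)/(AUC_iv/D_iv) = (1532.125/75)/(1870/50) = 20.4283/37.4 = 0.5462

F = 0.546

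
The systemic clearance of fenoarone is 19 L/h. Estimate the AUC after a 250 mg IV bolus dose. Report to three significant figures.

AUC = 13.2 mg/L·h

AUC_0→∞ = Dose_iv / CL
        = 250 / 19 = 13.1579 mg/L·h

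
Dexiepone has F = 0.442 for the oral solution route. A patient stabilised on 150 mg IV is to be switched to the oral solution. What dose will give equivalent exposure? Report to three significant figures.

For equal systemic exposure: F × D_ev = D_iv
D_ev = D_iv / F = 150 / 0.442 = 339.367 mg

D_oral = 339 mg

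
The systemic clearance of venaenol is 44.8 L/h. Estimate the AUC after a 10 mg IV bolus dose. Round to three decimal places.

AUC = 0.223 mg/L·h

AUC_0→∞ = Dose_iv / CL
        = 10 / 44.8 = 0.223214 mg/L·h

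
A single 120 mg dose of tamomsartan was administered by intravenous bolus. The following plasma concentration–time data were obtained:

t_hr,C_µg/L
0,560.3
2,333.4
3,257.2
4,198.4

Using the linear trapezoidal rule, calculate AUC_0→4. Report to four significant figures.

Trapezoidal AUC_0→4:
  [0→2]: (560.3+333.4)/2 × 2 = 893.7
  [2→3]: (333.4+257.2)/2 × 1 = 295.3
  [3→4]: (257.2+198.4)/2 × 1 = 227.8
  Sum = 1416.8 µg/L·hr

AUC = 1417 µg/L·hr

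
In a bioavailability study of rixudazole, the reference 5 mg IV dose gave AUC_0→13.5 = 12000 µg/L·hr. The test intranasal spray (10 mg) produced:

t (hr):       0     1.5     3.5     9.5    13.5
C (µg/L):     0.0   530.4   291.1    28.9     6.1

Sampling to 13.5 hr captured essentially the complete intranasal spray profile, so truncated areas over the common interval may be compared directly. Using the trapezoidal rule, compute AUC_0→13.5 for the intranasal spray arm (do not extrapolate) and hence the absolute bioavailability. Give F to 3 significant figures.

Trapezoidal AUC_0→13.5 (intranasal spray):
  [0→1.5]: (0.0+530.4)/2 × 1.5 = 397.8
  [1.5→3.5]: (530.4+291.1)/2 × 2 = 821.5
  [3.5→9.5]: (291.1+28.9)/2 × 6 = 960.0
  [9.5→13.5]: (28.9+6.1)/2 × 4 = 70.0
  Sum = 2249.3 µg/L·hr
F = (AUC_ev/D_ev)/(AUC_iv/D_iv) = (2249.3/10)/(12000/5) = 224.93/2400 = 0.0937

F = 0.0937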